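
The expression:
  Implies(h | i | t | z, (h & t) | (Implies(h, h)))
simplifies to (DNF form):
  True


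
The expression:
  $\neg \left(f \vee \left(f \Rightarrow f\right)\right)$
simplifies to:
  $\text{False}$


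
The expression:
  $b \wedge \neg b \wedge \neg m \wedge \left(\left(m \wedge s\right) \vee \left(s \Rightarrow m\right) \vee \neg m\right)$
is never true.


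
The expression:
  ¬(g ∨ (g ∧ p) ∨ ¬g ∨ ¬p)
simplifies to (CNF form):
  False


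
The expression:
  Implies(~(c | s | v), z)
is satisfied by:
  {c: True, z: True, v: True, s: True}
  {c: True, z: True, v: True, s: False}
  {c: True, z: True, s: True, v: False}
  {c: True, z: True, s: False, v: False}
  {c: True, v: True, s: True, z: False}
  {c: True, v: True, s: False, z: False}
  {c: True, v: False, s: True, z: False}
  {c: True, v: False, s: False, z: False}
  {z: True, v: True, s: True, c: False}
  {z: True, v: True, s: False, c: False}
  {z: True, s: True, v: False, c: False}
  {z: True, s: False, v: False, c: False}
  {v: True, s: True, z: False, c: False}
  {v: True, z: False, s: False, c: False}
  {s: True, z: False, v: False, c: False}


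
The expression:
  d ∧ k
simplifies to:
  d ∧ k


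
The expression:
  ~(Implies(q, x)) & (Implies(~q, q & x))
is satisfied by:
  {q: True, x: False}


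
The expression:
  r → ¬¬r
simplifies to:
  True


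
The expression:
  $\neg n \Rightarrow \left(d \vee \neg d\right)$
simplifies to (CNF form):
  $\text{True}$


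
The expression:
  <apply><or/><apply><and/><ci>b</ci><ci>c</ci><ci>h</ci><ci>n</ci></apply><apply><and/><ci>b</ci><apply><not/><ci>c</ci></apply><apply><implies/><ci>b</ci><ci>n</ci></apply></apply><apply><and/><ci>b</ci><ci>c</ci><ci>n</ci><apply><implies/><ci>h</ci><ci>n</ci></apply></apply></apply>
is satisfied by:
  {b: True, n: True}


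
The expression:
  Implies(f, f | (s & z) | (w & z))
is always true.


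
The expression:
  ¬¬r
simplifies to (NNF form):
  r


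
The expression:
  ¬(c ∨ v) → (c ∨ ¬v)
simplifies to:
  True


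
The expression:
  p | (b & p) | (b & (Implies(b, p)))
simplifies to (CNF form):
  p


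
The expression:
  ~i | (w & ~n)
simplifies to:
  ~i | (w & ~n)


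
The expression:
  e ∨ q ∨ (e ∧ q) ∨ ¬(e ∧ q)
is always true.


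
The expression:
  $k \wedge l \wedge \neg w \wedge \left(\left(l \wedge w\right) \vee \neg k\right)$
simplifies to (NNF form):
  $\text{False}$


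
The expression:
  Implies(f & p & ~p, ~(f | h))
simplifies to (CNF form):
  True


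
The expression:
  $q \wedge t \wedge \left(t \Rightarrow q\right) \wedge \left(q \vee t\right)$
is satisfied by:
  {t: True, q: True}


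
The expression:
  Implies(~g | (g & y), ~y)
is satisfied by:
  {y: False}


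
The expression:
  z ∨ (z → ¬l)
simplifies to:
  True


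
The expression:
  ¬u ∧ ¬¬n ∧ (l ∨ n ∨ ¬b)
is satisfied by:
  {n: True, u: False}


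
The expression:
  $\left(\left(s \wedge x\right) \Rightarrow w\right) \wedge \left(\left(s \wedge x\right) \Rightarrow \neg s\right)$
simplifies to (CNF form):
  $\neg s \vee \neg x$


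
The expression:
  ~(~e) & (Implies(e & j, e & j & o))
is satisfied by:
  {o: True, e: True, j: False}
  {e: True, j: False, o: False}
  {j: True, o: True, e: True}


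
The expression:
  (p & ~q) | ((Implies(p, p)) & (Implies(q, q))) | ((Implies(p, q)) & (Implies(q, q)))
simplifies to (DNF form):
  True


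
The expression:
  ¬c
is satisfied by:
  {c: False}


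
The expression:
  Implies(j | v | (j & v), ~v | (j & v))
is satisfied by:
  {j: True, v: False}
  {v: False, j: False}
  {v: True, j: True}


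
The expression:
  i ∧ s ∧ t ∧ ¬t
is never true.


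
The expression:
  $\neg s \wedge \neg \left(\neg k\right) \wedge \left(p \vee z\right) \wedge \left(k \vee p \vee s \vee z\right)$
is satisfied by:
  {z: True, p: True, k: True, s: False}
  {z: True, k: True, p: False, s: False}
  {p: True, k: True, z: False, s: False}


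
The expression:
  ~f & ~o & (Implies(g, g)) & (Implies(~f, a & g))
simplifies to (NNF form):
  a & g & ~f & ~o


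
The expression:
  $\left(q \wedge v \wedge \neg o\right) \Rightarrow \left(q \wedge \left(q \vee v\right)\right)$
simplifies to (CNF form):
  $\text{True}$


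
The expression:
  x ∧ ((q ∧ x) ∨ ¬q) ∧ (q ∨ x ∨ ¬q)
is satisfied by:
  {x: True}


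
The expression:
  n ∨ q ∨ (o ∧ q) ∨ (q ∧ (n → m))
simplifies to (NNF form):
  n ∨ q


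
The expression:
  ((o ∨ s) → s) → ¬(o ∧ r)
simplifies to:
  ¬o ∨ ¬r ∨ ¬s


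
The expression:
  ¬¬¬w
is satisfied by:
  {w: False}


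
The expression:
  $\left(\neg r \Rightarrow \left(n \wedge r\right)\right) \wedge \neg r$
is never true.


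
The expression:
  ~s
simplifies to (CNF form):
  ~s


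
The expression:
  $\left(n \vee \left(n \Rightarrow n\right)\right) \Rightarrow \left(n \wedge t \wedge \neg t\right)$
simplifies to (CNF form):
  $\text{False}$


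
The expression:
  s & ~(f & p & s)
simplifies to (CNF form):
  s & (~f | ~p)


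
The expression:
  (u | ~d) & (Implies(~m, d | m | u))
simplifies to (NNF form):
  u | (m & ~d)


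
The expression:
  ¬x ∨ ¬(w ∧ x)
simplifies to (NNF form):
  ¬w ∨ ¬x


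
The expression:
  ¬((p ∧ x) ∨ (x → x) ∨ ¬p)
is never true.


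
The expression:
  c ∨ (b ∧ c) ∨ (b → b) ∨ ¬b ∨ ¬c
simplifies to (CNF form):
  True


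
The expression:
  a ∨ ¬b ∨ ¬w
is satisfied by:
  {a: True, w: False, b: False}
  {w: False, b: False, a: False}
  {a: True, b: True, w: False}
  {b: True, w: False, a: False}
  {a: True, w: True, b: False}
  {w: True, a: False, b: False}
  {a: True, b: True, w: True}


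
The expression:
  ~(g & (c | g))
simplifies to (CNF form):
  ~g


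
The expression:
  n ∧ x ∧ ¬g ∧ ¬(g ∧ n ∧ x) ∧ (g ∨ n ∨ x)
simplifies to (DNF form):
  n ∧ x ∧ ¬g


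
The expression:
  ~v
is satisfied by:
  {v: False}


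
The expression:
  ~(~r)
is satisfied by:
  {r: True}


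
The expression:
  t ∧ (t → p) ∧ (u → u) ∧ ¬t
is never true.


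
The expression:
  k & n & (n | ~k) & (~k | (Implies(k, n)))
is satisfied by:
  {n: True, k: True}


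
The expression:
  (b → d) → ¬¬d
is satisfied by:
  {b: True, d: True}
  {b: True, d: False}
  {d: True, b: False}


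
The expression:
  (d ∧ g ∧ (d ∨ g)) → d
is always true.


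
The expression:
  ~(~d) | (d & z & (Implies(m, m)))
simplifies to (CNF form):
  d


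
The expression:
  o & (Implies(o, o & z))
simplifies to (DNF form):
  o & z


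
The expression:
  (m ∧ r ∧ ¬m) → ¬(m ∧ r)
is always true.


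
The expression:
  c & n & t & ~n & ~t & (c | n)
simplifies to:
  False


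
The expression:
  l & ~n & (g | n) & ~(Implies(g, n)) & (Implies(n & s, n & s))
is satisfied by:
  {g: True, l: True, n: False}


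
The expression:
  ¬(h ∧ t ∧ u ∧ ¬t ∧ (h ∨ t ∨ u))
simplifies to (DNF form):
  True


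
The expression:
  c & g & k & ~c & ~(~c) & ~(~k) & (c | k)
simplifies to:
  False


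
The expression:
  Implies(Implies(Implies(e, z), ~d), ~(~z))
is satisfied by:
  {d: True, z: True, e: False}
  {z: True, e: False, d: False}
  {d: True, z: True, e: True}
  {z: True, e: True, d: False}
  {d: True, e: False, z: False}


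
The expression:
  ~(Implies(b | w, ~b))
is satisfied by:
  {b: True}


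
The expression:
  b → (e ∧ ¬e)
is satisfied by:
  {b: False}


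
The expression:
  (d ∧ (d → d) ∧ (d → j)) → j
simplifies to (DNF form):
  True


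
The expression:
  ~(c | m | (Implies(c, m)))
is never true.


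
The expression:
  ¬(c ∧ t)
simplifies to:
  ¬c ∨ ¬t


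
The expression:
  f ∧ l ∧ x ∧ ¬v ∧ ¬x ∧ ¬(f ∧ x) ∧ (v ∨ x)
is never true.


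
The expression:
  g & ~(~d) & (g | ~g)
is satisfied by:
  {d: True, g: True}


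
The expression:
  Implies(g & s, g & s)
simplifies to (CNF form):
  True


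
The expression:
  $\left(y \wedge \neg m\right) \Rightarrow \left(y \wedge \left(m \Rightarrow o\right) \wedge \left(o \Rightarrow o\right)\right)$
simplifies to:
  $\text{True}$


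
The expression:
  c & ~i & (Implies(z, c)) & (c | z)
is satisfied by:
  {c: True, i: False}


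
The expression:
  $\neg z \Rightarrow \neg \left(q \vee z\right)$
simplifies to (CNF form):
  $z \vee \neg q$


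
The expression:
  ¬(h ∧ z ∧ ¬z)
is always true.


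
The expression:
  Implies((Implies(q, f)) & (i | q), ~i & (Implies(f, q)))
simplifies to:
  ~i | (q & ~f)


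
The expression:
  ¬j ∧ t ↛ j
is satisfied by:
  {t: True, j: False}


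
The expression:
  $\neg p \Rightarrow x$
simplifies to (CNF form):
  $p \vee x$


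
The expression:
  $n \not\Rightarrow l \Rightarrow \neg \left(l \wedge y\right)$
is always true.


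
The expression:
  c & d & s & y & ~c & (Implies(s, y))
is never true.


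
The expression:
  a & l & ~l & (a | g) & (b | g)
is never true.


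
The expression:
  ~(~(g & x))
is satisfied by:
  {x: True, g: True}


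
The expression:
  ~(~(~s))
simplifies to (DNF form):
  ~s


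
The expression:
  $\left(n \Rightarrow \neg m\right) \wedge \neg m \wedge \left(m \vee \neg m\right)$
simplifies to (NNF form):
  $\neg m$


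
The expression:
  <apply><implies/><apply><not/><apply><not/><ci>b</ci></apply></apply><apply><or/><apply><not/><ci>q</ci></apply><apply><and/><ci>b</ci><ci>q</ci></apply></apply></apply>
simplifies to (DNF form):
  <true/>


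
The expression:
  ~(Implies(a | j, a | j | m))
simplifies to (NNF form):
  False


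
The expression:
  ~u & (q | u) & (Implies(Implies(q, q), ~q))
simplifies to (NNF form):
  False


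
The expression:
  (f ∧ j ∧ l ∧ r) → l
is always true.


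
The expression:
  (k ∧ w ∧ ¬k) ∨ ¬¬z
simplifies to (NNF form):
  z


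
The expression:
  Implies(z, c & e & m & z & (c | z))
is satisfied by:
  {c: True, e: True, m: True, z: False}
  {c: True, e: True, m: False, z: False}
  {c: True, m: True, e: False, z: False}
  {c: True, m: False, e: False, z: False}
  {e: True, m: True, c: False, z: False}
  {e: True, c: False, m: False, z: False}
  {e: False, m: True, c: False, z: False}
  {e: False, c: False, m: False, z: False}
  {c: True, z: True, e: True, m: True}


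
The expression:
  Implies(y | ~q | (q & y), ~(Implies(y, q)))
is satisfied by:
  {q: True, y: False}
  {y: True, q: False}


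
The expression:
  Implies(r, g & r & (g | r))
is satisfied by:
  {g: True, r: False}
  {r: False, g: False}
  {r: True, g: True}


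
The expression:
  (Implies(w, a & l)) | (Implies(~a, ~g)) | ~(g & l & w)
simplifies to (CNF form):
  a | ~g | ~l | ~w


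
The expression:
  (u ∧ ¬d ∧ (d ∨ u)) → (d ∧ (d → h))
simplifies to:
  d ∨ ¬u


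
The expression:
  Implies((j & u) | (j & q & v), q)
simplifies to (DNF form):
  q | ~j | ~u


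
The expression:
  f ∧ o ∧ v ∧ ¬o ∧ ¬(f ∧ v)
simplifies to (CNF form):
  False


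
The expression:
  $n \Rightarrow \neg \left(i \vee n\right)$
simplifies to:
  $\neg n$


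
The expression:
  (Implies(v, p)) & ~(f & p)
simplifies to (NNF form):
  (p & ~f) | (~p & ~v)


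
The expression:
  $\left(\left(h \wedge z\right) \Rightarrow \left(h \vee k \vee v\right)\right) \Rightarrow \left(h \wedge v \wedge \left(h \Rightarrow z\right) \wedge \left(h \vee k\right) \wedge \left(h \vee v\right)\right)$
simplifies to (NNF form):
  $h \wedge v \wedge z$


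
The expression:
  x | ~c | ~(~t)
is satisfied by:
  {x: True, t: True, c: False}
  {x: True, c: False, t: False}
  {t: True, c: False, x: False}
  {t: False, c: False, x: False}
  {x: True, t: True, c: True}
  {x: True, c: True, t: False}
  {t: True, c: True, x: False}


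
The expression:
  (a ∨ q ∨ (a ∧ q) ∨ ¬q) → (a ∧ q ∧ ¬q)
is never true.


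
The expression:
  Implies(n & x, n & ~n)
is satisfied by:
  {x: False, n: False}
  {n: True, x: False}
  {x: True, n: False}


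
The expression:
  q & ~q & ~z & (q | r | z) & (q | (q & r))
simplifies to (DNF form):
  False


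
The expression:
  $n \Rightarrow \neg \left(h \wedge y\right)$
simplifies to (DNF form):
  $\neg h \vee \neg n \vee \neg y$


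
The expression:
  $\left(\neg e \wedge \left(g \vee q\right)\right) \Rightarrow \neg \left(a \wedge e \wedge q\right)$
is always true.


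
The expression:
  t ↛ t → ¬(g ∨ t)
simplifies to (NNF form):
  True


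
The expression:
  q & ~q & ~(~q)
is never true.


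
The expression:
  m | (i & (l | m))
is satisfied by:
  {l: True, m: True, i: True}
  {l: True, m: True, i: False}
  {m: True, i: True, l: False}
  {m: True, i: False, l: False}
  {l: True, i: True, m: False}


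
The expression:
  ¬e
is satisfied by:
  {e: False}


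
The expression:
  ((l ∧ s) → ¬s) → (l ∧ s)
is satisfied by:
  {s: True, l: True}


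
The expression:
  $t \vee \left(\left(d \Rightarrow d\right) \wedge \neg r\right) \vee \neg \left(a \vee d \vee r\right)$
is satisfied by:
  {t: True, r: False}
  {r: False, t: False}
  {r: True, t: True}


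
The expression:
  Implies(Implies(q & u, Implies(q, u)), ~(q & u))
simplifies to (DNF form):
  ~q | ~u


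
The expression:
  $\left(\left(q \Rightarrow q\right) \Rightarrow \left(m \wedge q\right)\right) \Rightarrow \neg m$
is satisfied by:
  {m: False, q: False}
  {q: True, m: False}
  {m: True, q: False}


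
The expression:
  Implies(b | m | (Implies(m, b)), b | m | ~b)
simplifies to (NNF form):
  True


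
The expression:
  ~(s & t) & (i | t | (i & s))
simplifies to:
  (i & ~t) | (t & ~s)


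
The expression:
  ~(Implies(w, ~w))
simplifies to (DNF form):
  w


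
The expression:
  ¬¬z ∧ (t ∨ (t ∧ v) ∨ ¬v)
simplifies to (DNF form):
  (t ∧ z) ∨ (z ∧ ¬v)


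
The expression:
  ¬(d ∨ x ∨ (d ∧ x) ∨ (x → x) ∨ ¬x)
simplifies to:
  False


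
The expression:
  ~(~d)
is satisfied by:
  {d: True}


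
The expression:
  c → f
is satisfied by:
  {f: True, c: False}
  {c: False, f: False}
  {c: True, f: True}


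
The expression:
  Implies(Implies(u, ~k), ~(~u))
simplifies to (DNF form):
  u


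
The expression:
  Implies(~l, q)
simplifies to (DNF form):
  l | q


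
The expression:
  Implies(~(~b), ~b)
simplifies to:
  ~b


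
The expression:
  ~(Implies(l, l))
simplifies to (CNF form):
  False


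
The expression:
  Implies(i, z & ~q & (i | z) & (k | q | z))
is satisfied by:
  {z: True, q: False, i: False}
  {q: False, i: False, z: False}
  {z: True, q: True, i: False}
  {q: True, z: False, i: False}
  {i: True, z: True, q: False}


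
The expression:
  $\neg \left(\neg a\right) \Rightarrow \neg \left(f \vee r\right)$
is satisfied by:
  {f: False, a: False, r: False}
  {r: True, f: False, a: False}
  {f: True, r: False, a: False}
  {r: True, f: True, a: False}
  {a: True, r: False, f: False}


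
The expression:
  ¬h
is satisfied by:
  {h: False}


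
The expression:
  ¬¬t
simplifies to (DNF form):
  t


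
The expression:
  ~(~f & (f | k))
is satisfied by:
  {f: True, k: False}
  {k: False, f: False}
  {k: True, f: True}


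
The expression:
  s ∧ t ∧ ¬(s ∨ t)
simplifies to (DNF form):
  False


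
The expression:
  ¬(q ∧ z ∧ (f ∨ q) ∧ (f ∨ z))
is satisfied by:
  {q: False, z: False}
  {z: True, q: False}
  {q: True, z: False}


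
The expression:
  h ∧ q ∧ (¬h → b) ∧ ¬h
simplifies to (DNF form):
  False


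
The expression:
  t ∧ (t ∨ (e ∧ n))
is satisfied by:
  {t: True}


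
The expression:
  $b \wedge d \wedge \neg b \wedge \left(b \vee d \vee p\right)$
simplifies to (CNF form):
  $\text{False}$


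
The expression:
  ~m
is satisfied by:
  {m: False}


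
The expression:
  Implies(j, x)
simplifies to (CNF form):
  x | ~j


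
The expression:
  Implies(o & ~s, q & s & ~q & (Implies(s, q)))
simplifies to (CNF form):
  s | ~o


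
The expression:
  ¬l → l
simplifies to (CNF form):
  l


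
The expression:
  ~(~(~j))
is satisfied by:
  {j: False}


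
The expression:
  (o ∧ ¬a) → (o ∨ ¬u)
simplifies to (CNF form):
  True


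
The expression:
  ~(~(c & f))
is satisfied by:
  {c: True, f: True}


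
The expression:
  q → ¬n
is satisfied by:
  {q: False, n: False}
  {n: True, q: False}
  {q: True, n: False}


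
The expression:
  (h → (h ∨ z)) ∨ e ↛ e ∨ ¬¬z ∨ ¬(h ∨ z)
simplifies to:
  True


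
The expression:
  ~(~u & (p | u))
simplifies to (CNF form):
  u | ~p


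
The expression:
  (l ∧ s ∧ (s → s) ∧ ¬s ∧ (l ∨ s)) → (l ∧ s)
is always true.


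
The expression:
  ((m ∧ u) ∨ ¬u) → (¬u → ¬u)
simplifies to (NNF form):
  True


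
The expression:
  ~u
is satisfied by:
  {u: False}


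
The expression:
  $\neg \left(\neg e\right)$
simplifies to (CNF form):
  $e$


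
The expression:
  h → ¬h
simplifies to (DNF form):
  ¬h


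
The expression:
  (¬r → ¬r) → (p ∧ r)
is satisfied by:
  {r: True, p: True}


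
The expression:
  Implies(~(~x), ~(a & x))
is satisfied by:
  {x: False, a: False}
  {a: True, x: False}
  {x: True, a: False}


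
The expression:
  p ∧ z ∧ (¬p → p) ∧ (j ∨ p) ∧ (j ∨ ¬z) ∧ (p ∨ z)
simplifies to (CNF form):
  j ∧ p ∧ z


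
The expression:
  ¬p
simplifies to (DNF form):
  ¬p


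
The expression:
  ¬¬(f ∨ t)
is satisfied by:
  {t: True, f: True}
  {t: True, f: False}
  {f: True, t: False}


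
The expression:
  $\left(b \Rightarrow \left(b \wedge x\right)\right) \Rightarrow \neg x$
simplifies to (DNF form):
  $\neg x$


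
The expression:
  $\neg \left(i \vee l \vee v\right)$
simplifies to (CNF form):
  $\neg i \wedge \neg l \wedge \neg v$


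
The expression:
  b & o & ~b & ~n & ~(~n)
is never true.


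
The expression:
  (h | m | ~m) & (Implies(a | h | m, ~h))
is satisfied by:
  {h: False}


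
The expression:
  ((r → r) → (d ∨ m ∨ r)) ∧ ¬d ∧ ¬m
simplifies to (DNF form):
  r ∧ ¬d ∧ ¬m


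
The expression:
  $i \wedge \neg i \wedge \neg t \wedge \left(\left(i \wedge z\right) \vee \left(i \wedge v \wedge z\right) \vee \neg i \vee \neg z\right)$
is never true.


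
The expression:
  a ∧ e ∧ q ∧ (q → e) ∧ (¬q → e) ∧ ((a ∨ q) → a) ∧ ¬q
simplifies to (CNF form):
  False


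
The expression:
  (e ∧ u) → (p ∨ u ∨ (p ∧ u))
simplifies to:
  True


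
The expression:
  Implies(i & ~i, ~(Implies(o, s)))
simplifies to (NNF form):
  True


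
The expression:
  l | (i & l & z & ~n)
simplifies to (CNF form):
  l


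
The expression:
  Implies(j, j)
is always true.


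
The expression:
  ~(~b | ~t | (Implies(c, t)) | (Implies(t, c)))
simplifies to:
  False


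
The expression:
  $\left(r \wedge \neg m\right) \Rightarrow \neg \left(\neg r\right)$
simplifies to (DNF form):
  $\text{True}$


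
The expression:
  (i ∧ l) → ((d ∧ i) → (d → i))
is always true.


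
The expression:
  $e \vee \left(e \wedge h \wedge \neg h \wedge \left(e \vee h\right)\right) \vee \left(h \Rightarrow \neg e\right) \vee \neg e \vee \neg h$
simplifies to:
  $\text{True}$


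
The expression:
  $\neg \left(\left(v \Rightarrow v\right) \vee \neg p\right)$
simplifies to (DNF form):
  $\text{False}$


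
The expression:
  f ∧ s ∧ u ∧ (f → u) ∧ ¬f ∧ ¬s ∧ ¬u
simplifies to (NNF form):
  False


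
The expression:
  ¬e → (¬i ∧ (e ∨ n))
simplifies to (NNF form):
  e ∨ (n ∧ ¬i)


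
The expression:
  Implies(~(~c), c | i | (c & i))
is always true.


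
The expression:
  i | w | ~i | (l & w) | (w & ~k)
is always true.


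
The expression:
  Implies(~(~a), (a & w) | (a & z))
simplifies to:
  w | z | ~a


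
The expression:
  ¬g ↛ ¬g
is never true.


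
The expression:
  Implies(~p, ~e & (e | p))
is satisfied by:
  {p: True}


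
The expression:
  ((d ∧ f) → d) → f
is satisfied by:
  {f: True}


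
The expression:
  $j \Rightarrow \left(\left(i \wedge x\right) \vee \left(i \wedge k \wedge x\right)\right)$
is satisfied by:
  {x: True, i: True, j: False}
  {x: True, i: False, j: False}
  {i: True, x: False, j: False}
  {x: False, i: False, j: False}
  {j: True, x: True, i: True}


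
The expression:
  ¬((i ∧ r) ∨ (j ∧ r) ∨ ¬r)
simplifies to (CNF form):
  r ∧ ¬i ∧ ¬j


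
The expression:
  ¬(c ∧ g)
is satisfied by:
  {g: False, c: False}
  {c: True, g: False}
  {g: True, c: False}


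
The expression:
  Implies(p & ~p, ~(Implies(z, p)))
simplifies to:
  True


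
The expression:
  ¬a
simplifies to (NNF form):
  ¬a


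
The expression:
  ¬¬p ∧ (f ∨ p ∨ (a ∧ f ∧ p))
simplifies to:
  p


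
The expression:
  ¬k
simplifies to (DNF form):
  ¬k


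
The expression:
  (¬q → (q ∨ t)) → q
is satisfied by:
  {q: True, t: False}
  {t: False, q: False}
  {t: True, q: True}


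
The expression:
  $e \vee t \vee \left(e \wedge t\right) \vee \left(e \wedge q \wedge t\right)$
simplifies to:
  $e \vee t$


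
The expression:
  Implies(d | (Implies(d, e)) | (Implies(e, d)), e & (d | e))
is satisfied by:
  {e: True}


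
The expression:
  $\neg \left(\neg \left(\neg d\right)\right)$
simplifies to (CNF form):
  $\neg d$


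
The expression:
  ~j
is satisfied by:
  {j: False}


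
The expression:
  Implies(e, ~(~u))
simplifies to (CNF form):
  u | ~e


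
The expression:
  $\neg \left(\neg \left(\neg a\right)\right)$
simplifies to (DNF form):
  $\neg a$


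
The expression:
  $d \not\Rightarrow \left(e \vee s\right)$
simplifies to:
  $d \wedge \neg e \wedge \neg s$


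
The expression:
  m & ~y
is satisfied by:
  {m: True, y: False}


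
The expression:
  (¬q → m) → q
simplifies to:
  q ∨ ¬m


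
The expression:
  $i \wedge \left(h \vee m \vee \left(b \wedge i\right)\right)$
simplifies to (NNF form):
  $i \wedge \left(b \vee h \vee m\right)$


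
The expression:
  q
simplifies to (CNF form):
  q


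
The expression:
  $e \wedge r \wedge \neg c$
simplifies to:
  $e \wedge r \wedge \neg c$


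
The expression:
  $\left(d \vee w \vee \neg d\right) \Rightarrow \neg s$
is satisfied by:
  {s: False}


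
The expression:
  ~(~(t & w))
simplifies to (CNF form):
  t & w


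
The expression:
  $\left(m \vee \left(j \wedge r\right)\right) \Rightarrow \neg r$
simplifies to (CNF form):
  $\left(\neg j \vee \neg r\right) \wedge \left(\neg m \vee \neg r\right)$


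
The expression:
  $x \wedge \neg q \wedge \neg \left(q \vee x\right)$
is never true.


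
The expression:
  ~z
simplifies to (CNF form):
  ~z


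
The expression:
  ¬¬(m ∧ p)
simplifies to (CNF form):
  m ∧ p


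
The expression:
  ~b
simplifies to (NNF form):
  ~b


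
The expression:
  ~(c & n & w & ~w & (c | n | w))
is always true.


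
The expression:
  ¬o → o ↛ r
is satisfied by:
  {o: True}


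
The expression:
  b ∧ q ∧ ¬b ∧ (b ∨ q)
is never true.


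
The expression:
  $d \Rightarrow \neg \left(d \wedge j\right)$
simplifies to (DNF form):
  $\neg d \vee \neg j$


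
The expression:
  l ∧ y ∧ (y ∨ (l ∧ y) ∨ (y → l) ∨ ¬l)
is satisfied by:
  {y: True, l: True}


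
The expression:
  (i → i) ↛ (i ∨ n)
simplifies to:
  ¬i ∧ ¬n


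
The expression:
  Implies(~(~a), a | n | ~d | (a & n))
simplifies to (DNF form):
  True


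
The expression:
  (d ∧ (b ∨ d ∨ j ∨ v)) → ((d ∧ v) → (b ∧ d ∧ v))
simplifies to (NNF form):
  b ∨ ¬d ∨ ¬v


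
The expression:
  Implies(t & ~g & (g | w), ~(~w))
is always true.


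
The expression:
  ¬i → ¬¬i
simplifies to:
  i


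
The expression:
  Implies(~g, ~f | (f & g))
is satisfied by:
  {g: True, f: False}
  {f: False, g: False}
  {f: True, g: True}


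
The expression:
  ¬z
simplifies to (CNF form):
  ¬z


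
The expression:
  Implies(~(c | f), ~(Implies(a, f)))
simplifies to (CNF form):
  a | c | f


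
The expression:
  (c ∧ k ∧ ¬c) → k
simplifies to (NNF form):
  True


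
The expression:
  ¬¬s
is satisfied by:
  {s: True}


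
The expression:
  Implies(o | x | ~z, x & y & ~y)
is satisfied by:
  {z: True, x: False, o: False}


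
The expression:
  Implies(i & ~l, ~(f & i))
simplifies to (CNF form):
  l | ~f | ~i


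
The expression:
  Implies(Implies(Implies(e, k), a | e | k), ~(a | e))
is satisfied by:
  {e: False, a: False}


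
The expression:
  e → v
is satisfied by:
  {v: True, e: False}
  {e: False, v: False}
  {e: True, v: True}


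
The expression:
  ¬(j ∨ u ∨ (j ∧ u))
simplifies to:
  ¬j ∧ ¬u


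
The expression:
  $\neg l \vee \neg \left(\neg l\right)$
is always true.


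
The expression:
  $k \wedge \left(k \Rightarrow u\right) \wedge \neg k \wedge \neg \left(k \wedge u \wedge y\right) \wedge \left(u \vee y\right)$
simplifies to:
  $\text{False}$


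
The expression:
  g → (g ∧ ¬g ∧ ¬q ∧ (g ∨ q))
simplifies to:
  ¬g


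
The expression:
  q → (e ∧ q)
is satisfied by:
  {e: True, q: False}
  {q: False, e: False}
  {q: True, e: True}


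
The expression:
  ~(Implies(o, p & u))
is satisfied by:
  {o: True, p: False, u: False}
  {u: True, o: True, p: False}
  {p: True, o: True, u: False}


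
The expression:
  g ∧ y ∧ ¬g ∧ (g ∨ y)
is never true.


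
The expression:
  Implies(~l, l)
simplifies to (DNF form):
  l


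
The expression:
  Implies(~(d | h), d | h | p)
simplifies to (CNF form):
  d | h | p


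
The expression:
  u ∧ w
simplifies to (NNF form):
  u ∧ w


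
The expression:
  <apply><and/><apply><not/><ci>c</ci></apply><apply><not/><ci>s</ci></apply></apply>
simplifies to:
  <apply><and/><apply><not/><ci>c</ci></apply><apply><not/><ci>s</ci></apply></apply>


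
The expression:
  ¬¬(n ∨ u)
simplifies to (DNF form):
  n ∨ u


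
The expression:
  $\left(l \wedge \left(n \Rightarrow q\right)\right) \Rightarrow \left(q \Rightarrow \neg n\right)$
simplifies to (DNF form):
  $\neg l \vee \neg n \vee \neg q$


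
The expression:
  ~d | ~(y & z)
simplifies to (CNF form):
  ~d | ~y | ~z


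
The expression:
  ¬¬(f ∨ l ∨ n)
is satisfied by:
  {n: True, l: True, f: True}
  {n: True, l: True, f: False}
  {n: True, f: True, l: False}
  {n: True, f: False, l: False}
  {l: True, f: True, n: False}
  {l: True, f: False, n: False}
  {f: True, l: False, n: False}


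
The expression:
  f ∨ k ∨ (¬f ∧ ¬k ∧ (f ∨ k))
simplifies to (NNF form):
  f ∨ k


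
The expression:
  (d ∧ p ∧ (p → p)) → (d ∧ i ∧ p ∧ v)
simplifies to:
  (i ∧ v) ∨ ¬d ∨ ¬p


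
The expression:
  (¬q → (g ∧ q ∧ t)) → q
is always true.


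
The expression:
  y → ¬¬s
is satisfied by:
  {s: True, y: False}
  {y: False, s: False}
  {y: True, s: True}


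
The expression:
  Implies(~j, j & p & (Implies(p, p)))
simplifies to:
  j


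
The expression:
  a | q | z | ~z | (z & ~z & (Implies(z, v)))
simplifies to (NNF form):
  True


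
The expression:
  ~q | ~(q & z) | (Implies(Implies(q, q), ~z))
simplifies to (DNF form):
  ~q | ~z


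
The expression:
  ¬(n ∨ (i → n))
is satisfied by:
  {i: True, n: False}


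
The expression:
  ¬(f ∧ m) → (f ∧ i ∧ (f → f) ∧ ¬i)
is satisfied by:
  {m: True, f: True}


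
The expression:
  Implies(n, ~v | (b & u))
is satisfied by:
  {b: True, u: True, v: False, n: False}
  {b: True, u: False, v: False, n: False}
  {u: True, b: False, v: False, n: False}
  {b: False, u: False, v: False, n: False}
  {b: True, n: True, u: True, v: False}
  {b: True, n: True, u: False, v: False}
  {n: True, u: True, b: False, v: False}
  {n: True, b: False, u: False, v: False}
  {b: True, v: True, u: True, n: False}
  {b: True, v: True, u: False, n: False}
  {v: True, u: True, b: False, n: False}
  {v: True, b: False, u: False, n: False}
  {b: True, n: True, v: True, u: True}


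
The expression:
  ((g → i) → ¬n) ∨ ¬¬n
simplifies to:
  True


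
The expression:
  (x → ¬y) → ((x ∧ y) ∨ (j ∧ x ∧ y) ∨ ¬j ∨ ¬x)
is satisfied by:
  {y: True, x: False, j: False}
  {x: False, j: False, y: False}
  {j: True, y: True, x: False}
  {j: True, x: False, y: False}
  {y: True, x: True, j: False}
  {x: True, y: False, j: False}
  {j: True, x: True, y: True}


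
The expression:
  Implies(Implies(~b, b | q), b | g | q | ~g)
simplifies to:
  True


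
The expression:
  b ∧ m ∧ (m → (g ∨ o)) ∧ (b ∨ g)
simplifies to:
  b ∧ m ∧ (g ∨ o)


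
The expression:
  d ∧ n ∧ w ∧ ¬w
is never true.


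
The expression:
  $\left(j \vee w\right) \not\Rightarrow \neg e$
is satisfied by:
  {e: True, w: True, j: True}
  {e: True, w: True, j: False}
  {e: True, j: True, w: False}


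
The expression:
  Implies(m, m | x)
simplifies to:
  True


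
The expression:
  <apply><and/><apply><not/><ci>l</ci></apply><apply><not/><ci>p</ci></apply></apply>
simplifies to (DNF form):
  <apply><and/><apply><not/><ci>l</ci></apply><apply><not/><ci>p</ci></apply></apply>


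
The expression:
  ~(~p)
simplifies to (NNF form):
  p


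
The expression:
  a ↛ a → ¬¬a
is always true.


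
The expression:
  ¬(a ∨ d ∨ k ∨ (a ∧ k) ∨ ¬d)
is never true.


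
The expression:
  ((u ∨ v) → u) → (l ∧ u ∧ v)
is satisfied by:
  {l: True, v: True, u: False}
  {v: True, u: False, l: False}
  {l: True, u: True, v: True}


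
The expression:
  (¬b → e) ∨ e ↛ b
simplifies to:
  b ∨ e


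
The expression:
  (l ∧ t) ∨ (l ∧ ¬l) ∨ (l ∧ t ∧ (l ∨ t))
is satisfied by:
  {t: True, l: True}


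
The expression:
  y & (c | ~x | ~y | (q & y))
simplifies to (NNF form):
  y & (c | q | ~x)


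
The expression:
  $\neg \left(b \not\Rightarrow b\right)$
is always true.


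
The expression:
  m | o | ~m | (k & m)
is always true.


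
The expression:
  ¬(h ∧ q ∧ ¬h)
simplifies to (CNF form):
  True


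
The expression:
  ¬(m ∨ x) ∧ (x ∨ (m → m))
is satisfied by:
  {x: False, m: False}


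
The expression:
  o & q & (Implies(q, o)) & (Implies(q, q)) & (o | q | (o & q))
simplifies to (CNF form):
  o & q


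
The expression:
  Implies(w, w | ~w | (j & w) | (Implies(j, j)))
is always true.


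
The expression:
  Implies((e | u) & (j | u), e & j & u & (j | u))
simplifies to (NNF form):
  (e & j & u) | (~e & ~u) | (~j & ~u)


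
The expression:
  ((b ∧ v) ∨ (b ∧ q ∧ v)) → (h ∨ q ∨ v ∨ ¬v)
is always true.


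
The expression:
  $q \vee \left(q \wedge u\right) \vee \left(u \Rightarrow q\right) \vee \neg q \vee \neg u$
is always true.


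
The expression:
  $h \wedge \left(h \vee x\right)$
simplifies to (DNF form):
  $h$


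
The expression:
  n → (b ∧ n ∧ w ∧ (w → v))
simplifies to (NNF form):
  (b ∧ v ∧ w) ∨ ¬n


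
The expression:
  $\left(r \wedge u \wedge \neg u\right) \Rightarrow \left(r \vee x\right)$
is always true.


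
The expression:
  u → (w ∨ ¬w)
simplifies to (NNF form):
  True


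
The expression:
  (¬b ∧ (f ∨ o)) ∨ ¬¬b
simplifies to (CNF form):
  b ∨ f ∨ o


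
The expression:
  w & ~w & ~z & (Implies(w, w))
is never true.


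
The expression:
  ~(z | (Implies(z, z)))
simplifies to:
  False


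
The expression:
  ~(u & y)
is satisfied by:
  {u: False, y: False}
  {y: True, u: False}
  {u: True, y: False}


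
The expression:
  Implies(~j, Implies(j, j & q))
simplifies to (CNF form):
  True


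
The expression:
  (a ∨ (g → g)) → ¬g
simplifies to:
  ¬g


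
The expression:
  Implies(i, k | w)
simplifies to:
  k | w | ~i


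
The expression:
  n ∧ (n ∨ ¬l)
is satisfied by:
  {n: True}


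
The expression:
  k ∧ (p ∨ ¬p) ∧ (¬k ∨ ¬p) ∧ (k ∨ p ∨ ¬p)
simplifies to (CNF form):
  k ∧ ¬p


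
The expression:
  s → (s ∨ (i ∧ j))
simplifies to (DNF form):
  True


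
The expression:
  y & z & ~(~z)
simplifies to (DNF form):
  y & z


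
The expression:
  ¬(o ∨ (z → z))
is never true.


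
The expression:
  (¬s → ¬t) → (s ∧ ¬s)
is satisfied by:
  {t: True, s: False}


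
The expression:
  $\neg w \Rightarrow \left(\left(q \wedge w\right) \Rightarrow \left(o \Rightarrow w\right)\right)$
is always true.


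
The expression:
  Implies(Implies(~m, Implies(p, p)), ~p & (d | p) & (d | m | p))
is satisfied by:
  {d: True, p: False}


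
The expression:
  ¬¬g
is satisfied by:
  {g: True}


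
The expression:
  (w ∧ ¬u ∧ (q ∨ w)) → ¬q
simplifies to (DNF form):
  u ∨ ¬q ∨ ¬w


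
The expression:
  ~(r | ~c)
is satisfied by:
  {c: True, r: False}


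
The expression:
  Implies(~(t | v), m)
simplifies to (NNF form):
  m | t | v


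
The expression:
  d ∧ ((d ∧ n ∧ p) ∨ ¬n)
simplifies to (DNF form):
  (d ∧ p) ∨ (d ∧ ¬n)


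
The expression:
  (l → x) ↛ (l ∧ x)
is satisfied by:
  {l: False}


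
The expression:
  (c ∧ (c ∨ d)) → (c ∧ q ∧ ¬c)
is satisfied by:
  {c: False}


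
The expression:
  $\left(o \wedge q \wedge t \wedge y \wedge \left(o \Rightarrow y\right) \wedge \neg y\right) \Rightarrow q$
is always true.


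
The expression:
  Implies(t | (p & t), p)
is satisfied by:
  {p: True, t: False}
  {t: False, p: False}
  {t: True, p: True}


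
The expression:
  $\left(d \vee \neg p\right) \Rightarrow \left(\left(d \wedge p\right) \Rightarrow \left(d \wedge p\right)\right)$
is always true.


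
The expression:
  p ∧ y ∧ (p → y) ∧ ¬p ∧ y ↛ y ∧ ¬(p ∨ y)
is never true.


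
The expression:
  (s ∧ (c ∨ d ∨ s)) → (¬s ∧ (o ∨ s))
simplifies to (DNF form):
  ¬s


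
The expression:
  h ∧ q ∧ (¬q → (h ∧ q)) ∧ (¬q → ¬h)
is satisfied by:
  {h: True, q: True}


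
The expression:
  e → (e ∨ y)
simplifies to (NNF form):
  True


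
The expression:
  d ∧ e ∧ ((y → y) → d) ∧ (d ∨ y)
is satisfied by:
  {e: True, d: True}


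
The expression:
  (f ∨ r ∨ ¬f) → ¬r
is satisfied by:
  {r: False}


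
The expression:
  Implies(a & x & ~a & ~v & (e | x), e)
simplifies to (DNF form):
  True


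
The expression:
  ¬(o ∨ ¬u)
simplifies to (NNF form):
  u ∧ ¬o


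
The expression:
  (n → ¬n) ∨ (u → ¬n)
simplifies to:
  ¬n ∨ ¬u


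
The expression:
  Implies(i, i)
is always true.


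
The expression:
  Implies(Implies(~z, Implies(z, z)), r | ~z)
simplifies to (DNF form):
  r | ~z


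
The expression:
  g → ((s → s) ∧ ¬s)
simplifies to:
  ¬g ∨ ¬s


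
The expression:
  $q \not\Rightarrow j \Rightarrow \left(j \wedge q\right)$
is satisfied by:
  {j: True, q: False}
  {q: False, j: False}
  {q: True, j: True}


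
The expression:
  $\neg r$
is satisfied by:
  {r: False}


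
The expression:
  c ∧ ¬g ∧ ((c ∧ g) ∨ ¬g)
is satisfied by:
  {c: True, g: False}


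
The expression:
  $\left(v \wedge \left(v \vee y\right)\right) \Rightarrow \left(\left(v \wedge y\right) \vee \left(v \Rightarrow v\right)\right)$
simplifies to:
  $\text{True}$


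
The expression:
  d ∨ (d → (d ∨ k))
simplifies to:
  True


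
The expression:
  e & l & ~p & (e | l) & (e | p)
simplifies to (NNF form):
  e & l & ~p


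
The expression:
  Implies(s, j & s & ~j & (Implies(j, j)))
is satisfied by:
  {s: False}


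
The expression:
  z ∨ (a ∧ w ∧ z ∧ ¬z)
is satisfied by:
  {z: True}


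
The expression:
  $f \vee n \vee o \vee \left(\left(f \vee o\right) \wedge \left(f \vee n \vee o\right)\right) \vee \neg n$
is always true.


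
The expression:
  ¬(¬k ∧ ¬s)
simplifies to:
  k ∨ s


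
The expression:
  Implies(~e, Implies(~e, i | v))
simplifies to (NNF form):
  e | i | v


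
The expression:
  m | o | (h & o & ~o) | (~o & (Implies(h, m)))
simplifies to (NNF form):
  m | o | ~h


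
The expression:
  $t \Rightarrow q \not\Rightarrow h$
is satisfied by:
  {q: True, h: False, t: False}
  {h: False, t: False, q: False}
  {q: True, h: True, t: False}
  {h: True, q: False, t: False}
  {t: True, q: True, h: False}


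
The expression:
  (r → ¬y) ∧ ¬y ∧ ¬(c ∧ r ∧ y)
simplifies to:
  ¬y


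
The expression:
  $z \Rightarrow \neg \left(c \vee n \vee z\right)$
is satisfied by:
  {z: False}


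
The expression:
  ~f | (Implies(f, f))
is always true.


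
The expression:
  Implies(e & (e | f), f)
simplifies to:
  f | ~e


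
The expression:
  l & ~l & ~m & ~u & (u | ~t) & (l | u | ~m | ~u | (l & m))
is never true.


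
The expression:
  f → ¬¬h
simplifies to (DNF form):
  h ∨ ¬f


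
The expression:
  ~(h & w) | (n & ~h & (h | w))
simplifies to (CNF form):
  ~h | ~w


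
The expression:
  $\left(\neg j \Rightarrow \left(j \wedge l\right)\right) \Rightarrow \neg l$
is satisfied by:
  {l: False, j: False}
  {j: True, l: False}
  {l: True, j: False}


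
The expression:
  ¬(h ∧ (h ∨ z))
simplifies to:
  ¬h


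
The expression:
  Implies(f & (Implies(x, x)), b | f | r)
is always true.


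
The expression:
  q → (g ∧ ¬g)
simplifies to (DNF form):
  ¬q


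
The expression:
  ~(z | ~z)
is never true.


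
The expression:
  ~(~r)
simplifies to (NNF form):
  r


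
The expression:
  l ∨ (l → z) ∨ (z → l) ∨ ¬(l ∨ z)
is always true.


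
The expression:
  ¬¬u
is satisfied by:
  {u: True}


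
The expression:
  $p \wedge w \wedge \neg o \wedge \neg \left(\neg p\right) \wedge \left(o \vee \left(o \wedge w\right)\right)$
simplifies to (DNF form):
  $\text{False}$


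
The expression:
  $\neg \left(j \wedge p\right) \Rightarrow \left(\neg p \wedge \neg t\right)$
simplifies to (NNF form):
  $\left(j \wedge p\right) \vee \left(\neg p \wedge \neg t\right)$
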